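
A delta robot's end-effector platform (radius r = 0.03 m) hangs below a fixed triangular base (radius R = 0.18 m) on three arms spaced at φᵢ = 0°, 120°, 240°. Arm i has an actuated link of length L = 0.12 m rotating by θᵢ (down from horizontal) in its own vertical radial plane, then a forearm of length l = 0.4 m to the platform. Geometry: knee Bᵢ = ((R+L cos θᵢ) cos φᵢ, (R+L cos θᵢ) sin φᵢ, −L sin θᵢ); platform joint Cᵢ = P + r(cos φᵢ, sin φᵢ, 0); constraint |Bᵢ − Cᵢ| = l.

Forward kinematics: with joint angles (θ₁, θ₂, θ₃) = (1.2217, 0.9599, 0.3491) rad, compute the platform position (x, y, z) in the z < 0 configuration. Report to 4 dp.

(-0.0756, -0.0672, -0.4032)

φ1=0.0°: virtual centre (0.1910, 0.0000, -0.1128), radius l
φ2=120.0°: virtual centre (-0.1094, 0.1895, -0.0983), radius l
O3 = (0.2628·cos240.0°, 0.2628·sin240.0°, -0.0410) = (-0.1314, -0.2276, -0.0410)
subtract pairs → two planes through P
[-0.6009 0.3790 0.0289]·P = 0.0083;  [-0.6449 -0.4551 0.1434]·P = 0.0215
det = 0.5179;  x = -0.0231+0.1304z,  y = -0.0146+0.1304z
quadratic in z: (1.0340)z²+(0.1659)z+(-0.1012)=0, √Δ=0.6680 → z ∈ {-0.4032, 0.2428}; z = -0.4032 (taking z<0)
x = -0.0756, y = -0.0672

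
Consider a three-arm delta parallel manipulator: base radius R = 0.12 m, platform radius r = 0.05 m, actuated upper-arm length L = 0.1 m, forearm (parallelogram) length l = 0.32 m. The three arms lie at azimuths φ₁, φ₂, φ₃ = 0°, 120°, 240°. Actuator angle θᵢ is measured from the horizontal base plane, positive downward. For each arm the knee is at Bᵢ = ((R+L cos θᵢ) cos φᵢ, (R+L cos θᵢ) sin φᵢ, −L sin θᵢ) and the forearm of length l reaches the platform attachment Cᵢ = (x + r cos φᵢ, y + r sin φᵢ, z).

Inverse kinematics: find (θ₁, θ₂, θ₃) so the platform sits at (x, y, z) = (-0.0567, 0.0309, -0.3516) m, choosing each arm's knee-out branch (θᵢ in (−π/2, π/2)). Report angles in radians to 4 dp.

θ₁ = 1.0472, θ₂ = 0.5235, θ₃ = 0.7857

arm 1 (φ=0.0°): x'=-0.0567, y'=0.0309
  e−x'=0.1267;  (l²−L²−(e−x')²−y'²−z²)/2L = -0.2412
  θ1 = atan2(B,A) + arccos(C/0.3737) = 1.0472
φ2=120.0° → target in arm frame (0.0551, 0.0337)
  A cos θ + B sin θ = C:  0.0149·cos θ + -0.3516·sin θ = -0.1629
  √(A²+B²)=0.3519;  θ2 = -1.5285+2.0520 ≈ 0.5235
arm 3 (φ=240.0°): x'=0.0016, y'=-0.0646
  A=0.0684, B=-0.3516, C=(l²−L²−A²−y'²−z²)/(2L)=-0.2003
  θ3 = atan2(B,A) + arccos(C/0.3582) = 0.7857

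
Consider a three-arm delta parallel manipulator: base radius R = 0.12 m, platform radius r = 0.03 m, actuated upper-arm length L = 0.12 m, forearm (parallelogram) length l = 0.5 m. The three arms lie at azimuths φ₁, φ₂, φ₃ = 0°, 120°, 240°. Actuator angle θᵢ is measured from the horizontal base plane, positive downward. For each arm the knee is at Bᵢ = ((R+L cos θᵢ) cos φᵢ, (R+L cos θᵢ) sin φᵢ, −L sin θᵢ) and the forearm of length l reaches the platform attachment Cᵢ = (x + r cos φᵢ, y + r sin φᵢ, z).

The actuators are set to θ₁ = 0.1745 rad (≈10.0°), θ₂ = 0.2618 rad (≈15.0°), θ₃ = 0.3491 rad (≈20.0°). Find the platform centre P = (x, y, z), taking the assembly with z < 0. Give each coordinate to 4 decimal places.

S1 = (0.2082·cos0.0°, 0.2082·sin0.0°, -0.0208) = (0.2082, 0.0000, -0.0208)
arm 2 at φ=120.0°: (R−r)+L cos θ2 = 0.2059;  S2 = (-0.1030, 0.1783, -0.0311)
φ3=240.0°: virtual centre (-0.1014, -0.1756, -0.0410), radius l
|S₂|²−|S₁|² = -0.0004;  |S₃|²−|S₁|² = -0.0010
plane₁₂: -0.6223x+0.3566y+-0.0204z = -0.0004
Cramer: x(z) = 0.0011-0.0492z;  y(z) = 0.0008-0.0284z
quadratic in z: (1.0032)z²+(0.0620)z+(-0.2067)=0, √Δ=0.9128 → z ∈ {-0.4858, 0.4241}; z = -0.4858 (taking z<0)
x = 0.0250, y = 0.0146

(0.0250, 0.0146, -0.4858)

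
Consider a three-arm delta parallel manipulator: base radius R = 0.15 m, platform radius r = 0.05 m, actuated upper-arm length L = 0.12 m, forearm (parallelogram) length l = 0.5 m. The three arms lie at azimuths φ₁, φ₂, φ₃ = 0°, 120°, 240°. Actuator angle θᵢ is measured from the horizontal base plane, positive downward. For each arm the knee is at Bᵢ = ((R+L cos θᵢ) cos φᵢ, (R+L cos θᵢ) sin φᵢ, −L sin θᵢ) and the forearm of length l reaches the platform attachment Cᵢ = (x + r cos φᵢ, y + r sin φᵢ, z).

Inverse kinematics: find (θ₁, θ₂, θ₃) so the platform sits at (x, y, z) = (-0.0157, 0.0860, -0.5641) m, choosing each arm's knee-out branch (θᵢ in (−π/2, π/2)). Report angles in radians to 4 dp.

θ₁ = 1.0475, θ₂ = 0.6982, θ₃ = 1.2222

arm 1 (φ=0.0°): x'=-0.0157, y'=0.0860
  A=0.1157, B=-0.5641, C=(l²−L²−A²−y'²−z²)/(2L)=-0.4308
  √(A²+B²)=0.5758;  θ1 = -1.3685+2.4160 ≈ 1.0475
rotate P by −φ2: (0.0823, -0.0294, -0.5641)
  A cos θ + B sin θ = C:  0.0177·cos θ + -0.5641·sin θ = -0.3491
  θ2 = atan2(B,A) + arccos(C/0.5644) = 0.6982
rotate P by −φ3: (-0.0666, -0.0566, -0.5641)
  e−x'=0.1666;  (l²−L²−(e−x')²−y'²−z²)/2L = -0.4732
  γ=atan2(-0.5641,0.1666)=-1.2836;  ψ=arccos(-0.8046)=2.5057;  θ3=γ+ψ≈1.2222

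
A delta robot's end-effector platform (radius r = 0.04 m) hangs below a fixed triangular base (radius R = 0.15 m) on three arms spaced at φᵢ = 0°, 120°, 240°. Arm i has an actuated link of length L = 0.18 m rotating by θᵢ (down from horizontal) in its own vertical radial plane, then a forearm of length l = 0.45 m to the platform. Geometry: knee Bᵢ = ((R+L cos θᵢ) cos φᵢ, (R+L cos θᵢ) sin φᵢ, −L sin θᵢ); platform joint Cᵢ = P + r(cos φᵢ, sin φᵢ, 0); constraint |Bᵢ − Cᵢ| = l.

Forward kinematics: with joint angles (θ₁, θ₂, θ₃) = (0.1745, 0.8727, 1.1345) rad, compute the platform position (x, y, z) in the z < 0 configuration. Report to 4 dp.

arm 1 at φ=0.0°: e+L cos θ1 = 0.2873;  S1 = (0.2873, 0.0000, -0.0313)
S2 = (0.2257·cos120.0°, 0.2257·sin120.0°, -0.1379) = (-0.1128, 0.1955, -0.1379)
S3 = (0.1861·cos240.0°, 0.1861·sin240.0°, -0.1631) = (-0.0930, -0.1611, -0.1631)
|S₂|²−|S₁|² = -0.0135;  |S₃|²−|S₁|² = -0.0223
linear system: -0.8002x+0.3909y = -0.0135−-0.2133z; -0.7606x+-0.3223y = -0.0223−-0.2638z
det = 0.5552;  x = 0.0235+-0.3095z,  y = 0.0135+-0.0880z
sphere 1 gives Az²+Bz+C=0 with A=1.1035, B=0.2234, C=-0.1318;  B²−4AC=0.6316;  roots -0.4613, 0.2589;  negative root z = -0.4613
x = 0.1663, y = 0.0541

(0.1663, 0.0541, -0.4613)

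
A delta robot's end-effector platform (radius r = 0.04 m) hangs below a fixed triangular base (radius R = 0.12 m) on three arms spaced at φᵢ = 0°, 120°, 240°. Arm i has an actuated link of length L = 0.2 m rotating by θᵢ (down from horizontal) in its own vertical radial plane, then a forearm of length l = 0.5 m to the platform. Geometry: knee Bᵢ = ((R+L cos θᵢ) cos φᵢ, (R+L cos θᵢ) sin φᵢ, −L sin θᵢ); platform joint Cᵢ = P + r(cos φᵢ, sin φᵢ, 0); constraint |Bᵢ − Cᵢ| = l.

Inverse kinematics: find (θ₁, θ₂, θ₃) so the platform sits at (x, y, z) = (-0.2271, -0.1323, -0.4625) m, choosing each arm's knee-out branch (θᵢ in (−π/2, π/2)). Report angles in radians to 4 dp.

rotate P by −φ1: (-0.2271, -0.1323, -0.4625)
  A=0.3071, B=-0.4625, C=(l²−L²−A²−y'²−z²)/(2L)=-0.2893
  θ1 = atan2(B,A) + arccos(C/0.5552) = 1.1343
arm 2 (φ=120.0°): x'=-0.0010, y'=0.2628
  e−x'=0.0810;  (l²−L²−(e−x')²−y'²−z²)/2L = -0.1989
  √(A²+B²)=0.4695;  θ2 = -1.3974+2.0081 ≈ 0.6108
arm 3 (φ=240.0°): x'=0.2281, y'=-0.1305
  e−x'=-0.1481;  (l²−L²−(e−x')²−y'²−z²)/2L = -0.1072
  θ3 = atan2(B,A) + arccos(C/0.4856) = -0.0874

θ₁ = 1.1343, θ₂ = 0.6108, θ₃ = -0.0874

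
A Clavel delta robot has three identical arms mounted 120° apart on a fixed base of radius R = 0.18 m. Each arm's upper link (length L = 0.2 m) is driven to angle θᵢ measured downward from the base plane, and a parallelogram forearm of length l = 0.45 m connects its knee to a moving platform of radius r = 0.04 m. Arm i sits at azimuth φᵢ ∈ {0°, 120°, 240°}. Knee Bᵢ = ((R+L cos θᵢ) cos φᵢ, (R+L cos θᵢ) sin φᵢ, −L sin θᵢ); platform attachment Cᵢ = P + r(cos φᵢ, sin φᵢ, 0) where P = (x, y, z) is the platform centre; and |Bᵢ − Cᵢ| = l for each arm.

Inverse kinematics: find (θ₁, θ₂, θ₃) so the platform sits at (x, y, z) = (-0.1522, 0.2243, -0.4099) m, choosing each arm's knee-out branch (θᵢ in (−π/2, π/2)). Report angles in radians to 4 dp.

arm 1 (φ=0.0°): x'=-0.1522, y'=0.2243
  A=0.2922, B=-0.4099, C=(l²−L²−A²−y'²−z²)/(2L)=-0.3530
  √(A²+B²)=0.5034;  θ1 = -0.9515+2.3480 ≈ 1.3965
φ2=120.0° → target in arm frame (0.2703, 0.0197)
  A cos θ + B sin θ = C:  -0.1303·cos θ + -0.4099·sin θ = -0.0572
  √(A²+B²)=0.4301;  θ2 = -1.8787+1.7043 ≈ -0.1744
φ3=240.0° → target in arm frame (-0.1181, -0.2440)
  A cos θ + B sin θ = C:  0.2581·cos θ + -0.4099·sin θ = -0.3292
  γ=atan2(-0.4099,0.2581)=-1.0088;  ψ=arccos(-0.6796)=2.3180;  θ3=γ+ψ≈1.3092

θ₁ = 1.3965, θ₂ = -0.1744, θ₃ = 1.3092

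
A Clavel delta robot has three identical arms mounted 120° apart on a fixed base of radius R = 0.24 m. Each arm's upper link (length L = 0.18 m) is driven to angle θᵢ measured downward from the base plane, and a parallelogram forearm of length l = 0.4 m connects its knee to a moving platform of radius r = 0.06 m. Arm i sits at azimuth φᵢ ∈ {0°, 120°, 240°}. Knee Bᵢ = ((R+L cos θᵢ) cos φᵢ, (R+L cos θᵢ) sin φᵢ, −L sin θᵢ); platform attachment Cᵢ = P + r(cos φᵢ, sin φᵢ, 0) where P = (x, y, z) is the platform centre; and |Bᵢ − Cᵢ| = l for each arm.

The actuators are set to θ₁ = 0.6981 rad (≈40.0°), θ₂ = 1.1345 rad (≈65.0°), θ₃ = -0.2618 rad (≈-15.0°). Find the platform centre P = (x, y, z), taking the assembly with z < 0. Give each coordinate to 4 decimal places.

φ1=0.0°: virtual centre (0.3179, 0.0000, -0.1157), radius l
S2 = (0.2561·cos120.0°, 0.2561·sin120.0°, -0.1631) = (-0.1280, 0.2218, -0.1631)
S3 = (0.3539·cos240.0°, 0.3539·sin240.0°, 0.0466) = (-0.1769, -0.3065, 0.0466)
subtract pairs → two planes through P
[-0.8918 0.4435 -0.0949]·P = -0.0223;  [-0.9896 -0.6129 0.3246]·P = 0.0130
det = 0.9856;  x = 0.0080+0.0871z,  y = -0.0341+0.3890z
into |P−S₁|² = l²: 1.1589z² + 0.1509z + -0.0494 = 0;  Δ = 0.2519;  z = -0.2817 or 0.1514 → z<0 root = -0.2817
x = -0.0165, y = -0.1436

(-0.0165, -0.1436, -0.2817)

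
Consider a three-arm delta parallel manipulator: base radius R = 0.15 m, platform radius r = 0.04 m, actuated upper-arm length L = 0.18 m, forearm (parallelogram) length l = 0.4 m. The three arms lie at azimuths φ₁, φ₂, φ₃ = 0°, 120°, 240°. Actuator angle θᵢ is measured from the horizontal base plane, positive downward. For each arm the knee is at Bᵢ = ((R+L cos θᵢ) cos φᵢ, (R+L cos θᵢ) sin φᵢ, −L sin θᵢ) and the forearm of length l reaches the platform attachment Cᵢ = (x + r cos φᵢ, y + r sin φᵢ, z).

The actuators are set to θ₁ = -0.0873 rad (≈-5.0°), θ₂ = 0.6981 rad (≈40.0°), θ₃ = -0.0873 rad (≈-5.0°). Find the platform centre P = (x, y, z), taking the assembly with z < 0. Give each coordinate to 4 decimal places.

(0.0550, -0.0953, -0.2942)

centre 1 = (0.2893·cos0.0°, 0.2893·sin0.0°, 0.0157) = (0.2893, 0.0000, 0.0157)
centre 2 = (0.2479·cos120.0°, 0.2479·sin120.0°, -0.1157) = (-0.1239, 0.2147, -0.1157)
centre 3 = (0.2893·cos240.0°, 0.2893·sin240.0°, 0.0157) = (-0.1447, -0.2506, 0.0157)
eliminate P² terms by subtracting sphere 1 from 2 and 3
[-0.8265 0.4294 -0.2628]·P = -0.0091;  [-0.8679 -0.5011 0.0000]·P = 0.0000
Cramer: x(z) = 0.0058-0.1674z;  y(z) = -0.0101+0.2899z
sphere 1 gives Az²+Bz+C=0 with A=1.1120, B=0.0577, C=-0.0793;  B²−4AC=0.3559;  roots -0.2942, 0.2423;  negative root z = -0.2942
x = 0.0550, y = -0.0953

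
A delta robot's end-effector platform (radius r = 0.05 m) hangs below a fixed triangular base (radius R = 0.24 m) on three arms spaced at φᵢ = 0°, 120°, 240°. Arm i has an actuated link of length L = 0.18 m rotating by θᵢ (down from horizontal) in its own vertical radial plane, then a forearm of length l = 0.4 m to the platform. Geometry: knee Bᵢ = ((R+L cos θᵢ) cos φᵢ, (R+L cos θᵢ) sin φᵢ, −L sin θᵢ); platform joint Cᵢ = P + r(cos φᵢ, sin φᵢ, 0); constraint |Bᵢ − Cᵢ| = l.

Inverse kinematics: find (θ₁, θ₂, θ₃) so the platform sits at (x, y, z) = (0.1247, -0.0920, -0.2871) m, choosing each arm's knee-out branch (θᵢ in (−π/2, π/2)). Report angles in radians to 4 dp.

θ₁ = -0.0875, θ₂ = 1.3091, θ₃ = 0.6108

arm 1 (φ=0.0°): x'=0.1247, y'=-0.0920
  A=0.0653, B=-0.2871, C=(l²−L²−A²−y'²−z²)/(2L)=0.0901
  θ1 = atan2(B,A) + arccos(C/0.2944) = -0.0875
φ2=120.0° → target in arm frame (-0.1420, -0.0620)
  A=0.3320, B=-0.2871, C=(l²−L²−A²−y'²−z²)/(2L)=-0.1914
  γ=atan2(-0.2871,0.3320)=-0.7130;  ψ=arccos(-0.4361)=2.0220;  θ2=γ+ψ≈1.3091
φ3=240.0° → target in arm frame (0.0173, 0.1540)
  A cos θ + B sin θ = C:  0.1727·cos θ + -0.2871·sin θ = -0.0232
  γ=atan2(-0.2871,0.1727)=-1.0293;  ψ=arccos(-0.0693)=1.6401;  θ3=γ+ψ≈0.6108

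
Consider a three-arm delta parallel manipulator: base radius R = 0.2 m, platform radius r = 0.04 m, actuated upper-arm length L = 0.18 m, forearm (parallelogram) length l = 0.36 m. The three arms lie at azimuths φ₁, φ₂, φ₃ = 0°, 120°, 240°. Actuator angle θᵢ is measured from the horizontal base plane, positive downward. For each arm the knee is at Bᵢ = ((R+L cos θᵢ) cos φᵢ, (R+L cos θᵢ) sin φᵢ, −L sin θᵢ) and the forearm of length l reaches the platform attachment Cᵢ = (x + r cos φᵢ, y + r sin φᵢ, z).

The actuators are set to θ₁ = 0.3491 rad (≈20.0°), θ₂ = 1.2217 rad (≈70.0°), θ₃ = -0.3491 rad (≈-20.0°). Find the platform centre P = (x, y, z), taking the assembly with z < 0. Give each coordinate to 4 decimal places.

centre 1 = (0.3291·cos0.0°, 0.3291·sin0.0°, -0.0616) = (0.3291, 0.0000, -0.0616)
arm 2 at φ=120.0°: ρ2 = 0.2216;  centre 2 = (-0.1108, 0.1919, -0.1691)
φ3=240.0°: virtual centre (-0.1646, -0.2850, 0.0616), radius l
eliminate P² terms by subtracting sphere 1 from 2 and 3
plane₁₂: -0.8799x+0.3838y+-0.2151z = -0.0344
det = 0.8805;  x = 0.0223+-0.0320z,  y = -0.0386+0.4873z
quadratic in z: (1.2385)z²+(0.1051)z+(-0.0302)=0, √Δ=0.4006 → z ∈ {-0.2042, 0.1193}; z = -0.2042 (taking z<0)
x = 0.0288, y = -0.1381

(0.0288, -0.1381, -0.2042)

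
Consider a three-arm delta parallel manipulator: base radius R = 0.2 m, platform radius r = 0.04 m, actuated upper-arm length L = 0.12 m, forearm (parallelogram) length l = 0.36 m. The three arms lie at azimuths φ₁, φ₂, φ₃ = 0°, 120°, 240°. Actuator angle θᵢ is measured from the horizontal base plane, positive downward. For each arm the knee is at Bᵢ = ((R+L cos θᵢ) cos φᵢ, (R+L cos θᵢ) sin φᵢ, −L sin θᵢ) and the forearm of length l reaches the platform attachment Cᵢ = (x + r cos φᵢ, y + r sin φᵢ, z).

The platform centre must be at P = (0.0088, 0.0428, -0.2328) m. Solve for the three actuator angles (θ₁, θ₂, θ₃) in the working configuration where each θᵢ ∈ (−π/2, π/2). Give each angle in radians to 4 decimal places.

φ1=0.0° → target in arm frame (0.0088, 0.0428)
  e−x'=0.1512;  (l²−L²−(e−x')²−y'²−z²)/2L = 0.1513
  γ=atan2(-0.2328,0.1512)=-0.9948;  ψ=arccos(0.5450)=0.9944;  θ1=γ+ψ≈-0.0004
φ2=120.0° → target in arm frame (0.0327, -0.0290)
  A cos θ + B sin θ = C:  0.1273·cos θ + -0.2328·sin θ = 0.1831
  θ2 = atan2(B,A) + arccos(C/0.2653) = -0.2611
rotate P by −φ3: (-0.0415, -0.0138, -0.2328)
  A cos θ + B sin θ = C:  0.2015·cos θ + -0.2328·sin θ = 0.0843
  θ3 = atan2(B,A) + arccos(C/0.3079) = 0.4361

θ₁ = -0.0004, θ₂ = -0.2611, θ₃ = 0.4361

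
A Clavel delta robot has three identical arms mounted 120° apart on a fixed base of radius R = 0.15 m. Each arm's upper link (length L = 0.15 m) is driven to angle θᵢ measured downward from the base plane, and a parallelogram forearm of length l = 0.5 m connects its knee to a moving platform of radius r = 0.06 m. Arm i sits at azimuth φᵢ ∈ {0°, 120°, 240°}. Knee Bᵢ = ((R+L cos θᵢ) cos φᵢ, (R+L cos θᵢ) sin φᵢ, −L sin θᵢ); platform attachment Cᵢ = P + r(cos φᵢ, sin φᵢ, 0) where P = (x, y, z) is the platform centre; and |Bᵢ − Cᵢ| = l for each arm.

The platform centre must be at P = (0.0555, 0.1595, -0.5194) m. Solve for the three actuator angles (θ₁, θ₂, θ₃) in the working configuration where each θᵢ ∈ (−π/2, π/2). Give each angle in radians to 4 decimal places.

θ₁ = 0.5233, θ₂ = 0.3490, θ₃ = 1.1343

arm 1 (φ=0.0°): x'=0.0555, y'=0.1595
  A cos θ + B sin θ = C:  0.0345·cos θ + -0.5194·sin θ = -0.2297
  √(A²+B²)=0.5205;  θ1 = -1.5045+2.0278 ≈ 0.5233
φ2=120.0° → target in arm frame (0.1104, -0.1278)
  A=-0.0204, B=-0.5194, C=(l²−L²−A²−y'²−z²)/(2L)=-0.1968
  θ2 = atan2(B,A) + arccos(C/0.5198) = 0.3490
rotate P by −φ3: (-0.1659, -0.0317, -0.5194)
  e−x'=0.2559;  (l²−L²−(e−x')²−y'²−z²)/2L = -0.3625
  γ=atan2(-0.5194,0.2559)=-1.1130;  ψ=arccos(-0.6261)=2.2473;  θ3=γ+ψ≈1.1343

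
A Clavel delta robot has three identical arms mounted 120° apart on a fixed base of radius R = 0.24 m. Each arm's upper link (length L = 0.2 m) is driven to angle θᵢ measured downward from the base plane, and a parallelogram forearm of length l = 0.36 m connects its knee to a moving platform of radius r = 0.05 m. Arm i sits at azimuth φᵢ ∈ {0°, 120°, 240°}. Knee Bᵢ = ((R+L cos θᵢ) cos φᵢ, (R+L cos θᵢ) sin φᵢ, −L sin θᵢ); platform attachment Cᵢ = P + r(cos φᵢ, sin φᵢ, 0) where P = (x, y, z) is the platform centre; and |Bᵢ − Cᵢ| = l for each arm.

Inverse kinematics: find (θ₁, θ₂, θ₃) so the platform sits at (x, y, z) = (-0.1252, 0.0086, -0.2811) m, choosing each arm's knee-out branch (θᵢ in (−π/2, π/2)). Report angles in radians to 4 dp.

rotate P by −φ1: (-0.1252, 0.0086, -0.2811)
  A cos θ + B sin θ = C:  0.3152·cos θ + -0.2811·sin θ = -0.2221
  θ1 = atan2(B,A) + arccos(C/0.4223) = 1.3963
φ2=120.0° → target in arm frame (0.0700, 0.1041)
  A cos θ + B sin θ = C:  0.1200·cos θ + -0.2811·sin θ = -0.0366
  γ=atan2(-0.2811,0.1200)=-1.1675;  ψ=arccos(-0.1198)=1.6909;  θ2=γ+ψ≈0.5234
rotate P by −φ3: (0.0552, -0.1127, -0.2811)
  A cos θ + B sin θ = C:  0.1348·cos θ + -0.2811·sin θ = -0.0508
  γ=atan2(-0.2811,0.1348)=-1.1235;  ψ=arccos(-0.1628)=1.7344;  θ3=γ+ψ≈0.6109

θ₁ = 1.3963, θ₂ = 0.5234, θ₃ = 0.6109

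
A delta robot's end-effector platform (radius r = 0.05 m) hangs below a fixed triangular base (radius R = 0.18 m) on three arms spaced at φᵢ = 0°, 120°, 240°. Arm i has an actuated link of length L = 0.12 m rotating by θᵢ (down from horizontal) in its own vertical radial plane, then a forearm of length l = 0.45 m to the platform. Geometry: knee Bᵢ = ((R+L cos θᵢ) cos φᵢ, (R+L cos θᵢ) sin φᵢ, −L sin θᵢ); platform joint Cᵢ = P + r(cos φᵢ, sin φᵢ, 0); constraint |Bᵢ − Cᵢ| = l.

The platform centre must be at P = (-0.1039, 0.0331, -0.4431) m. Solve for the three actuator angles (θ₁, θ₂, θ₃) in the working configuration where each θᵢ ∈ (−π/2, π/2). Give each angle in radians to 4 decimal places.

arm 1 (φ=0.0°): x'=-0.1039, y'=0.0331
  e−x'=0.2339;  (l²−L²−(e−x')²−y'²−z²)/2L = -0.2668
  θ1 = atan2(B,A) + arccos(C/0.5010) = 1.0473
φ2=120.0° → target in arm frame (0.0806, 0.0734)
  A cos θ + B sin θ = C:  0.0494·cos θ + -0.4431·sin θ = -0.0670
  √(A²+B²)=0.4458;  θ2 = -1.4598+1.7215 ≈ 0.2617
arm 3 (φ=240.0°): x'=0.0233, y'=-0.1065
  A=0.1067, B=-0.4431, C=(l²−L²−A²−y'²−z²)/(2L)=-0.1291
  √(A²+B²)=0.4558;  θ3 = -1.3345+1.8579 ≈ 0.5234

θ₁ = 1.0473, θ₂ = 0.2617, θ₃ = 0.5234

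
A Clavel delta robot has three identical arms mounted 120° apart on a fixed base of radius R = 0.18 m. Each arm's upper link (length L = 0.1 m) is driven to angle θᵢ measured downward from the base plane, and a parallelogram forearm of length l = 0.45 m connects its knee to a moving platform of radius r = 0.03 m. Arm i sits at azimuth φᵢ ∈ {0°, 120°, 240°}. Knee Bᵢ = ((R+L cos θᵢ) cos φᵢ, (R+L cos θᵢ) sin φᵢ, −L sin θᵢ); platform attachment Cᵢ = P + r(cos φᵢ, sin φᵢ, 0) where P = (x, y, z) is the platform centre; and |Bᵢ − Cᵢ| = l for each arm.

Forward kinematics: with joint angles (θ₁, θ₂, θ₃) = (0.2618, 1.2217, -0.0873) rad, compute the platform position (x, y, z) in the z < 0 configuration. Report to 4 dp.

(0.0426, -0.1397, -0.4019)

S1 = (0.2466·cos0.0°, 0.2466·sin0.0°, -0.0259) = (0.2466, 0.0000, -0.0259)
S2 = (0.1842·cos120.0°, 0.1842·sin120.0°, -0.0940) = (-0.0921, 0.1595, -0.0940)
S3 = (0.2496·cos240.0°, 0.2496·sin240.0°, 0.0087) = (-0.1248, -0.2162, 0.0087)
subtract pairs → two planes through P
[-0.6774 0.3191 -0.1362]·P = -0.0187;  [-0.7428 -0.4324 0.0692]·P = 0.0009
Cramer: x(z) = 0.0147-0.0694z;  y(z) = -0.0274+0.2794z
sphere 1 gives Az²+Bz+C=0 with A=1.0829, B=0.0687, C=-0.1473;  B²−4AC=0.6428;  roots -0.4019, 0.3385;  negative root z = -0.4019
x = 0.0426, y = -0.1397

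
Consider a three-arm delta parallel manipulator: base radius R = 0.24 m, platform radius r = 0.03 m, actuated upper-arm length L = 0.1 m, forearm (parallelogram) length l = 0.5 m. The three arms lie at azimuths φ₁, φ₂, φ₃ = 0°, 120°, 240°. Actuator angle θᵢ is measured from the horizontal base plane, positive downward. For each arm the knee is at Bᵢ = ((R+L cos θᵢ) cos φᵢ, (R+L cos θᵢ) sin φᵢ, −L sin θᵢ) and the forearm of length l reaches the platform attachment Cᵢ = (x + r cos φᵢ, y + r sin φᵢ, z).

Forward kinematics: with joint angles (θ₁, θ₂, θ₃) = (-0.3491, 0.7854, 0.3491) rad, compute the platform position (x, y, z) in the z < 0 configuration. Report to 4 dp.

arm 1 at φ=0.0°: (R−r)+L cos θ1 = 0.3040;  centre 1 = (0.3040, 0.0000, 0.0342)
centre 2 = (0.2807·cos120.0°, 0.2807·sin120.0°, -0.0707) = (-0.1404, 0.2431, -0.0707)
centre 3 = (0.3040·cos240.0°, 0.3040·sin240.0°, -0.0342) = (-0.1520, -0.2632, -0.0342)
|centre ₂|²−|centre ₁|² = -0.0098;  |centre ₃|²−|centre ₁|² = 0.0000
plane₁₂: -0.8886x+0.4862y+-0.2098z = -0.0098
Cramer: x(z) = 0.0056-0.1942z;  y(z) = -0.0098+0.0766z
sphere 1 gives Az²+Bz+C=0 with A=1.0436, B=0.0460, C=-0.1597;  B²−4AC=0.6689;  roots -0.4139, 0.3698;  negative root z = -0.4139
x = 0.0860, y = -0.0415

(0.0860, -0.0415, -0.4139)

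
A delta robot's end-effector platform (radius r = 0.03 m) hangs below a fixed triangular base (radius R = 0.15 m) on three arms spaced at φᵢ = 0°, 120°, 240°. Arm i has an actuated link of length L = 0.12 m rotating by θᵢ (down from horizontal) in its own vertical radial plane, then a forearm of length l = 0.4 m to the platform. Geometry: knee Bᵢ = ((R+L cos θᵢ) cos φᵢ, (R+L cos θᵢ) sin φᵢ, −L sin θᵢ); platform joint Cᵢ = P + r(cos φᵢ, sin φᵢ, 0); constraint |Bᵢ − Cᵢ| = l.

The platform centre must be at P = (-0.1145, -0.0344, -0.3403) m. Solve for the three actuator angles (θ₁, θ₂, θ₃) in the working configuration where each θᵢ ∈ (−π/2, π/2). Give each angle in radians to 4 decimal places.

arm 1 (φ=0.0°): x'=-0.1145, y'=-0.0344
  A=0.2345, B=-0.3403, C=(l²−L²−A²−y'²−z²)/(2L)=-0.1099
  θ1 = atan2(B,A) + arccos(C/0.4133) = 0.8726
arm 2 (φ=120.0°): x'=0.0275, y'=0.1164
  e−x'=0.0925;  (l²−L²−(e−x')²−y'²−z²)/2L = 0.0321
  √(A²+B²)=0.3527;  θ2 = -1.3053+1.4798 ≈ 0.1745
arm 3 (φ=240.0°): x'=0.0870, y'=-0.0820
  e−x'=0.0330;  (l²−L²−(e−x')²−y'²−z²)/2L = 0.0916
  γ=atan2(-0.3403,0.0330)=-1.4742;  ψ=arccos(0.2680)=1.2995;  θ3=γ+ψ≈-0.1748

θ₁ = 0.8726, θ₂ = 0.1745, θ₃ = -0.1748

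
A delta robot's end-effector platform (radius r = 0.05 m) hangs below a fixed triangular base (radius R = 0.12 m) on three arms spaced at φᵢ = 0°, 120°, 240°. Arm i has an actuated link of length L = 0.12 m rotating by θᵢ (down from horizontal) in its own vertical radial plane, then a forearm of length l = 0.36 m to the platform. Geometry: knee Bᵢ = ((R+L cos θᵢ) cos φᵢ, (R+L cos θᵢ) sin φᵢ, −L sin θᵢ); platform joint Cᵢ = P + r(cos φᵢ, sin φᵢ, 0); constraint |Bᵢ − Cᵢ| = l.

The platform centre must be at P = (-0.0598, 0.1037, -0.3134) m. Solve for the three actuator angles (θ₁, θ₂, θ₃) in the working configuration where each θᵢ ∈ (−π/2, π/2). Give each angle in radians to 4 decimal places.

φ1=0.0° → target in arm frame (-0.0598, 0.1037)
  A cos θ + B sin θ = C:  0.1298·cos θ + -0.3134·sin θ = -0.0443
  γ=atan2(-0.3134,0.1298)=-1.1781;  ψ=arccos(-0.1305)=1.7016;  θ1=γ+ψ≈0.5235
rotate P by −φ2: (0.1197, -0.0001, -0.3134)
  e−x'=-0.0497;  (l²−L²−(e−x')²−y'²−z²)/2L = 0.0605
  θ2 = atan2(B,A) + arccos(C/0.3173) = -0.3490
rotate P by −φ3: (-0.0599, -0.1036, -0.3134)
  e−x'=0.1299;  (l²−L²−(e−x')²−y'²−z²)/2L = -0.0443
  γ=atan2(-0.3134,0.1299)=-1.1778;  ψ=arccos(-0.1306)=1.7018;  θ3=γ+ψ≈0.5240

θ₁ = 0.5235, θ₂ = -0.3490, θ₃ = 0.5240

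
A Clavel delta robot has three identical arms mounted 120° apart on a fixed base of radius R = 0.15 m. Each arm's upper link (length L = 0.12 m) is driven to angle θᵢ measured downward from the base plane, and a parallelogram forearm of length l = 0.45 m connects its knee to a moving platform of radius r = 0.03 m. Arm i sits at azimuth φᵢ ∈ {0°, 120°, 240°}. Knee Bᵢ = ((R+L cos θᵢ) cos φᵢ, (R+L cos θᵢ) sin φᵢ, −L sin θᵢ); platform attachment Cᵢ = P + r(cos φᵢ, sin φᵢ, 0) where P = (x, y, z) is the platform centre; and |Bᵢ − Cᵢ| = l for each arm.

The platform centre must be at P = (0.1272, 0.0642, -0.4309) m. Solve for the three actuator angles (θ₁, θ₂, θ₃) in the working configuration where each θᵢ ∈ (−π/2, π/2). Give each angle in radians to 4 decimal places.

θ₁ = 0.0002, θ₂ = 0.6113, θ₃ = 1.0475

φ1=0.0° → target in arm frame (0.1272, 0.0642)
  A=-0.0072, B=-0.4309, C=(l²−L²−A²−y'²−z²)/(2L)=-0.0073
  √(A²+B²)=0.4310;  θ1 = -1.5875+1.5877 ≈ 0.0002
rotate P by −φ2: (-0.0080, -0.1423, -0.4309)
  A cos θ + B sin θ = C:  0.1280·cos θ + -0.4309·sin θ = -0.1425
  θ2 = atan2(B,A) + arccos(C/0.4495) = 0.6113
φ3=240.0° → target in arm frame (-0.1192, 0.0781)
  A cos θ + B sin θ = C:  0.2392·cos θ + -0.4309·sin θ = -0.2537
  θ3 = atan2(B,A) + arccos(C/0.4928) = 1.0475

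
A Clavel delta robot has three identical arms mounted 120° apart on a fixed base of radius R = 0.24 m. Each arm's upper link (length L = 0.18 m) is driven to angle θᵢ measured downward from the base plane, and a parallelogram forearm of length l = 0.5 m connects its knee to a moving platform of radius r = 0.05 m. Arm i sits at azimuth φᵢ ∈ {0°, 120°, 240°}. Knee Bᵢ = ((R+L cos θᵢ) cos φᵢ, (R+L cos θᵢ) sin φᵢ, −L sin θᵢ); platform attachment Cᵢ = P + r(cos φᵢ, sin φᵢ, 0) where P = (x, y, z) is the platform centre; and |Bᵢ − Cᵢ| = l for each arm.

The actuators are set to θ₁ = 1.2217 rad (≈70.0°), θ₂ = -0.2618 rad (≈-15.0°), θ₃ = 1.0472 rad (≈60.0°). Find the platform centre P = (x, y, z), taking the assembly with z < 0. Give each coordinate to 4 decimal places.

(-0.1367, 0.1749, -0.4312)

S1 = (0.2516·cos0.0°, 0.2516·sin0.0°, -0.1691) = (0.2516, 0.0000, -0.1691)
φ2=120.0°: virtual centre (-0.1819, 0.3151, 0.0466), radius l
S3 = (0.2800·cos240.0°, 0.2800·sin240.0°, -0.1559) = (-0.1400, -0.2425, -0.1559)
subtract pairs → two planes through P
[-0.8670 0.6302 0.4315]·P = 0.0427;  [-0.7831 -0.4850 0.0265]·P = 0.0108
Cramer: x(z) = -0.0301+0.2472z;  y(z) = 0.0263-0.3445z
quadratic in z: (1.1798)z²+(0.1809)z+(-0.1414)=0, √Δ=0.8366 → z ∈ {-0.4312, 0.2779}; z = -0.4312 (taking z<0)
x = -0.1367, y = 0.1749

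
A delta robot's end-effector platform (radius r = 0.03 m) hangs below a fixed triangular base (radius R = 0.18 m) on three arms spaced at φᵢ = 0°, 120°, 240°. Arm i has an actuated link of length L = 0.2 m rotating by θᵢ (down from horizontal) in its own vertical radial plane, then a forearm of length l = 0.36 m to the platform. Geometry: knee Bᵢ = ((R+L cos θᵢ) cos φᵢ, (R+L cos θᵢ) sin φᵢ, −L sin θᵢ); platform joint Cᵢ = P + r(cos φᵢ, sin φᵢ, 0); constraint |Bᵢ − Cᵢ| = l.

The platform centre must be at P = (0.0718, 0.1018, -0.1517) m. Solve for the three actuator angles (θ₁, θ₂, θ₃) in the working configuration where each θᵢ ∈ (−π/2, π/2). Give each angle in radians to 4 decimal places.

φ1=0.0° → target in arm frame (0.0718, 0.1018)
  e−x'=0.0782;  (l²−L²−(e−x')²−y'²−z²)/2L = 0.1253
  γ=atan2(-0.1517,0.0782)=-1.0948;  ψ=arccos(0.7340)=0.7466;  θ1=γ+ψ≈-0.3482
φ2=120.0° → target in arm frame (0.0523, -0.1131)
  A cos θ + B sin θ = C:  0.0977·cos θ + -0.1517·sin θ = 0.1106
  γ=atan2(-0.1517,0.0977)=-0.9984;  ψ=arccos(0.6130)=0.9110;  θ2=γ+ψ≈-0.0875
φ3=240.0° → target in arm frame (-0.1241, 0.0113)
  A cos θ + B sin θ = C:  0.2741·cos θ + -0.1517·sin θ = -0.0216
  √(A²+B²)=0.3132;  θ3 = -0.5055+1.6399 ≈ 1.1343

θ₁ = -0.3482, θ₂ = -0.0875, θ₃ = 1.1343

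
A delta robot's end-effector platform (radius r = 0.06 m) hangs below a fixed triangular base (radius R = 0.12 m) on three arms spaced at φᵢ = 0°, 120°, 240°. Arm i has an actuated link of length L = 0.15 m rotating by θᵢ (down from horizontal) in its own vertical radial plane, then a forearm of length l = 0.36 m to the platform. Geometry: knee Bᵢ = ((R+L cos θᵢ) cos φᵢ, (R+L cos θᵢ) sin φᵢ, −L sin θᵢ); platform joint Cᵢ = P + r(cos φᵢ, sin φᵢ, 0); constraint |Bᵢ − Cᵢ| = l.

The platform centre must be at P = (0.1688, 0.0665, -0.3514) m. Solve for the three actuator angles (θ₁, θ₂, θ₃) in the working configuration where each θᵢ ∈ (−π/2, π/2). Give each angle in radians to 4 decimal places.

φ1=0.0° → target in arm frame (0.1688, 0.0665)
  e−x'=-0.1088;  (l²−L²−(e−x')²−y'²−z²)/2L = -0.1088
  √(A²+B²)=0.3679;  θ1 = -1.8711+1.8711 ≈ 0.0000
φ2=120.0° → target in arm frame (-0.0268, -0.1794)
  e−x'=0.0868;  (l²−L²−(e−x')²−y'²−z²)/2L = -0.1870
  θ2 = atan2(B,A) + arccos(C/0.3620) = 0.7853
arm 3 (φ=240.0°): x'=-0.1420, y'=0.1129
  A=0.2020, B=-0.3514, C=(l²−L²−A²−y'²−z²)/(2L)=-0.2331
  √(A²+B²)=0.4053;  θ3 = -1.0491+2.1836 ≈ 1.1345

θ₁ = 0.0000, θ₂ = 0.7853, θ₃ = 1.1345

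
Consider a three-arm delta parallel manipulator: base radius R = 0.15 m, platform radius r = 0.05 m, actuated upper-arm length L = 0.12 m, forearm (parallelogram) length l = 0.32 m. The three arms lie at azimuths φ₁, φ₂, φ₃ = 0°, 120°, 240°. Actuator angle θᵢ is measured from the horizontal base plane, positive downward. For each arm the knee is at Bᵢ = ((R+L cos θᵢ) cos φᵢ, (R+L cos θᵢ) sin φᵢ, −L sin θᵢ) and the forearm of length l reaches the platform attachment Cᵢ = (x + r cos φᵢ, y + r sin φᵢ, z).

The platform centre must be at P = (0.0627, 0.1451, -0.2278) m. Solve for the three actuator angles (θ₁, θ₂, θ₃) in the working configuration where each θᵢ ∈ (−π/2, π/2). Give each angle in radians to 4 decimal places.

θ₁ = -0.0869, θ₂ = -0.3491, θ₃ = 1.2218

rotate P by −φ1: (0.0627, 0.1451, -0.2278)
  e−x'=0.0373;  (l²−L²−(e−x')²−y'²−z²)/2L = 0.0569
  θ1 = atan2(B,A) + arccos(C/0.2308) = -0.0869
φ2=120.0° → target in arm frame (0.0943, -0.1268)
  A=0.0057, B=-0.2278, C=(l²−L²−A²−y'²−z²)/(2L)=0.0833
  √(A²+B²)=0.2279;  θ2 = -1.5458+1.1967 ≈ -0.3491
rotate P by −φ3: (-0.1570, -0.0183, -0.2278)
  e−x'=0.2570;  (l²−L²−(e−x')²−y'²−z²)/2L = -0.1262
  γ=atan2(-0.2278,0.2570)=-0.7252;  ψ=arccos(-0.3674)=1.9470;  θ3=γ+ψ≈1.2218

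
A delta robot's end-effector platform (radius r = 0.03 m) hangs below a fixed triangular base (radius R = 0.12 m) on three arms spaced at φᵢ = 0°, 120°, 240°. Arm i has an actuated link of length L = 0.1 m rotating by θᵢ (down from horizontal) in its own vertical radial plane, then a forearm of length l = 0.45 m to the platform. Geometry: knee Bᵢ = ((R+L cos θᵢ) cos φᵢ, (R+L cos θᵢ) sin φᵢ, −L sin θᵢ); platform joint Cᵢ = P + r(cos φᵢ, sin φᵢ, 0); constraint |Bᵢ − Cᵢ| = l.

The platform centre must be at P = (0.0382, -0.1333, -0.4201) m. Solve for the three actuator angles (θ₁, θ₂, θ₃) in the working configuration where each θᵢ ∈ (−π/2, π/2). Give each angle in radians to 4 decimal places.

arm 1 (φ=0.0°): x'=0.0382, y'=-0.1333
  A cos θ + B sin θ = C:  0.0518·cos θ + -0.4201·sin θ = -0.0222
  γ=atan2(-0.4201,0.0518)=-1.4481;  ψ=arccos(-0.0524)=1.6232;  θ1=γ+ψ≈0.1751
φ2=120.0° → target in arm frame (-0.1345, 0.0336)
  e−x'=0.2245;  (l²−L²−(e−x')²−y'²−z²)/2L = -0.1776
  θ2 = atan2(B,A) + arccos(C/0.4763) = 0.8730
arm 3 (φ=240.0°): x'=0.0963, y'=0.0997
  A=-0.0063, B=-0.4201, C=(l²−L²−A²−y'²−z²)/(2L)=0.0301
  γ=atan2(-0.4201,-0.0063)=-1.5859;  ψ=arccos(0.0718)=1.4990;  θ3=γ+ψ≈-0.0869

θ₁ = 0.1751, θ₂ = 0.8730, θ₃ = -0.0869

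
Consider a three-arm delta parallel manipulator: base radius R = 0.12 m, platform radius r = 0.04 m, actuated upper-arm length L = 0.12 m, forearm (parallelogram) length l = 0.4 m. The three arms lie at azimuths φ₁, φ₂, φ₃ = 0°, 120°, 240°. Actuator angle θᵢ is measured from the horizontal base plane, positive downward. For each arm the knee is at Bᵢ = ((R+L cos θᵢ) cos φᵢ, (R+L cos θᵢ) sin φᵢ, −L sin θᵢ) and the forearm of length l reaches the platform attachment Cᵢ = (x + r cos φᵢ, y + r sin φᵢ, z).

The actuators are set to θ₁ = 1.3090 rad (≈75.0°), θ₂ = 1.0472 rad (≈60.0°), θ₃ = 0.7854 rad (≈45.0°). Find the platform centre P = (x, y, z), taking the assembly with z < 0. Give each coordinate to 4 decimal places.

(-0.0696, -0.0383, -0.4707)

centre 1 = (0.1111·cos0.0°, 0.1111·sin0.0°, -0.1159) = (0.1111, 0.0000, -0.1159)
centre 2 = (0.1400·cos120.0°, 0.1400·sin120.0°, -0.1039) = (-0.0700, 0.1212, -0.1039)
φ3=240.0°: virtual centre (-0.0824, -0.1428, -0.0849), radius l
eliminate P² terms by subtracting sphere 1 from 2 and 3
plane₁₂: -0.3621x+0.2425y+0.0240z = 0.0046
det = 0.1972;  x = -0.0173+0.1111z,  y = -0.0067+0.0670z
sphere 1 gives Az²+Bz+C=0 with A=1.0168, B=0.2024, C=-0.1300;  B²−4AC=0.5699;  roots -0.4707, 0.2717;  negative root z = -0.4707
x = -0.0696, y = -0.0383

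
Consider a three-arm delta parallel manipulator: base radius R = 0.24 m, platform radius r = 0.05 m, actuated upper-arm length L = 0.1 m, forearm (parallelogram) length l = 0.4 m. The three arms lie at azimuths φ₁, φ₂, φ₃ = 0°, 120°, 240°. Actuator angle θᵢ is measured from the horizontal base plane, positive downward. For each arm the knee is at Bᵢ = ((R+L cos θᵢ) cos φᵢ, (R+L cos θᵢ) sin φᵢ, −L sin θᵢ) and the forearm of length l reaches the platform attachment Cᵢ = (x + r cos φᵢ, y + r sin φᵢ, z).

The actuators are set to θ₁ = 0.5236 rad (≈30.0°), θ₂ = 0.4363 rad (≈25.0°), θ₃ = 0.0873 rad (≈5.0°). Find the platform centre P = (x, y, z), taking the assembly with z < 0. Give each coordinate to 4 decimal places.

φ1=0.0°: virtual centre (0.2766, 0.0000, -0.0500), radius l
φ2=120.0°: virtual centre (-0.1403, 0.2430, -0.0423), radius l
O3 = (0.2896·cos240.0°, 0.2896·sin240.0°, -0.0087) = (-0.1448, -0.2508, -0.0087)
subtract pairs → two planes through P
[-0.8338 0.4861 0.0155]·P = 0.0015;  [-0.8428 -0.5016 0.0826]·P = 0.0049
Cramer: x(z) = -0.0038+0.0579z;  y(z) = -0.0034+0.0674z
sphere 1 gives Az²+Bz+C=0 with A=1.0079, B=0.0671, C=-0.0788;  B²−4AC=0.3224;  roots -0.3149, 0.2484;  negative root z = -0.3149
x = -0.0221, y = -0.0246

(-0.0221, -0.0246, -0.3149)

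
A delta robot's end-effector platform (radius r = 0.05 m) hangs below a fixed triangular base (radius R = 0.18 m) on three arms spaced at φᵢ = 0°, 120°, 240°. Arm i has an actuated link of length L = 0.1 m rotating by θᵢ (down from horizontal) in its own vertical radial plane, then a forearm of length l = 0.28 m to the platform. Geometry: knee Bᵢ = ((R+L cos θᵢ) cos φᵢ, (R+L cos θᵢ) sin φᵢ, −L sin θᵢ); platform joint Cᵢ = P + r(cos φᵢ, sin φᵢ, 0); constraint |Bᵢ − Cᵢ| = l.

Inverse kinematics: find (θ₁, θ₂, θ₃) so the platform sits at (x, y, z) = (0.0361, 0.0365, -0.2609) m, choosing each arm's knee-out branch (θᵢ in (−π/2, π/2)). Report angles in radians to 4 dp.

θ₁ = 0.5235, θ₂ = 0.6977, θ₃ = 1.1347

rotate P by −φ1: (0.0361, 0.0365, -0.2609)
  A cos θ + B sin θ = C:  0.0939·cos θ + -0.2609·sin θ = -0.0491
  θ1 = atan2(B,A) + arccos(C/0.2773) = 0.5235
φ2=120.0° → target in arm frame (0.0136, -0.0495)
  A cos θ + B sin θ = C:  0.1164·cos θ + -0.2609·sin θ = -0.0784
  γ=atan2(-0.2609,0.1164)=-1.1510;  ψ=arccos(-0.2744)=1.8487;  θ2=γ+ψ≈0.6977
rotate P by −φ3: (-0.0497, 0.0130, -0.2609)
  e−x'=0.1797;  (l²−L²−(e−x')²−y'²−z²)/2L = -0.1606
  θ3 = atan2(B,A) + arccos(C/0.3168) = 1.1347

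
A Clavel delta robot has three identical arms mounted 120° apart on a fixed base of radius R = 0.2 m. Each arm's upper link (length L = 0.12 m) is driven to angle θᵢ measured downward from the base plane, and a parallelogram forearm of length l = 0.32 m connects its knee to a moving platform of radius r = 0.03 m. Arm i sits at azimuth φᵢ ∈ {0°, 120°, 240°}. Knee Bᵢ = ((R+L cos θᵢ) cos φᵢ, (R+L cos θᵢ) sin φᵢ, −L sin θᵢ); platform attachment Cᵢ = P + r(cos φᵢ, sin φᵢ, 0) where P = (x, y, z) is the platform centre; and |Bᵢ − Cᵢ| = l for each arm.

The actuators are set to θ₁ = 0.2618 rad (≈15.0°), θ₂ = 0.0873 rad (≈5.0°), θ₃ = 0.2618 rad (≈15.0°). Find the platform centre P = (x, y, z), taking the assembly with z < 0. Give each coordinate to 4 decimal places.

(-0.0046, 0.0080, -0.1649)

S1 = (0.2859·cos0.0°, 0.2859·sin0.0°, -0.0311) = (0.2859, 0.0000, -0.0311)
S2 = (0.2895·cos120.0°, 0.2895·sin120.0°, -0.0105) = (-0.1448, 0.2508, -0.0105)
S3 = (0.2859·cos240.0°, 0.2859·sin240.0°, -0.0311) = (-0.1430, -0.2476, -0.0311)
subtract pairs → two planes through P
[-0.8614 0.5015 0.0412]·P = 0.0012;  [-0.8577 -0.4952 0.0000]·P = 0.0000
det = 0.8567;  x = -0.0007+0.0238z,  y = 0.0012+-0.0412z
quadratic in z: (1.0023)z²+(0.0484)z+(-0.0193)=0, √Δ=0.2822 → z ∈ {-0.1649, 0.1167}; z = -0.1649 (taking z<0)
x = -0.0046, y = 0.0080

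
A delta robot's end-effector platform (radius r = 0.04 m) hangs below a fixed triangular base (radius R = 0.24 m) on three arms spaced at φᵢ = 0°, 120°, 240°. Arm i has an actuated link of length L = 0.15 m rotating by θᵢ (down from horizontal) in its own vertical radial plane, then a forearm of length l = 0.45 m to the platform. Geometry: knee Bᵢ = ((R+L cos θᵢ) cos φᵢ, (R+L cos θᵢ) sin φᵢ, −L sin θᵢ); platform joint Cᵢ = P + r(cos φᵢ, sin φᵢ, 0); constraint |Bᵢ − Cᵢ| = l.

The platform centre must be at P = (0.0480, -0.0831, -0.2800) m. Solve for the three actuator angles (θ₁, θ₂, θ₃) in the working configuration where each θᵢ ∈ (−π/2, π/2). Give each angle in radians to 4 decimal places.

rotate P by −φ1: (0.0480, -0.0831, -0.2800)
  A=0.1520, B=-0.2800, C=(l²−L²−A²−y'²−z²)/(2L)=0.2386
  γ=atan2(-0.2800,0.1520)=-1.0735;  ψ=arccos(0.7490)=0.7242;  θ1=γ+ψ≈-0.3492
φ2=120.0° → target in arm frame (-0.0960, 0.0000)
  e−x'=0.2960;  (l²−L²−(e−x')²−y'²−z²)/2L = 0.0467
  γ=atan2(-0.2800,0.2960)=-0.7577;  ψ=arccos(0.1146)=1.4560;  θ2=γ+ψ≈0.6983
rotate P by −φ3: (0.0480, 0.0831, -0.2800)
  A=0.1520, B=-0.2800, C=(l²−L²−A²−y'²−z²)/(2L)=0.2386
  √(A²+B²)=0.3186;  θ3 = -1.0734+0.7245 ≈ -0.3489

θ₁ = -0.3492, θ₂ = 0.6983, θ₃ = -0.3489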